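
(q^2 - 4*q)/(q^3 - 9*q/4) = 4*(q - 4)/(4*q^2 - 9)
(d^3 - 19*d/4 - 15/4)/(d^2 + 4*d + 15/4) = (2*d^2 - 3*d - 5)/(2*d + 5)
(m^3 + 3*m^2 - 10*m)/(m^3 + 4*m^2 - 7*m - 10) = m/(m + 1)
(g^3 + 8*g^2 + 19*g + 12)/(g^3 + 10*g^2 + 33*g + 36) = (g + 1)/(g + 3)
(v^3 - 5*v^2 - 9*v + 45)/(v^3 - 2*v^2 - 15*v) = (v - 3)/v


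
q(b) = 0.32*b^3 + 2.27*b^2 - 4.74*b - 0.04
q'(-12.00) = 79.02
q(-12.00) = -169.24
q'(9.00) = 113.88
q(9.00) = 374.45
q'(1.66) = 5.44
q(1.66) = -0.19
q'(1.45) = 3.86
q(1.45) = -1.16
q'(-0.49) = -6.73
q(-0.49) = 2.79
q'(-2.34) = -10.11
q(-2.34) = 19.38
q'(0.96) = 0.50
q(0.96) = -2.22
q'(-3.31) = -9.25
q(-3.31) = 28.92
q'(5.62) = 51.10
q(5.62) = 101.82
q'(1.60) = 4.98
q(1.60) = -0.50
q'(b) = 0.96*b^2 + 4.54*b - 4.74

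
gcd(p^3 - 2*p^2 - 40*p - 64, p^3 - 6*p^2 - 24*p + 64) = p^2 - 4*p - 32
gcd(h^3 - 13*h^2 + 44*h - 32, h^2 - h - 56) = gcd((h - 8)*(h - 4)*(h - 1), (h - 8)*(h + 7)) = h - 8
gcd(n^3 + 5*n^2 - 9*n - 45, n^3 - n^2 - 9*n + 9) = n^2 - 9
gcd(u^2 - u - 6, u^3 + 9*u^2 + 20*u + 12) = u + 2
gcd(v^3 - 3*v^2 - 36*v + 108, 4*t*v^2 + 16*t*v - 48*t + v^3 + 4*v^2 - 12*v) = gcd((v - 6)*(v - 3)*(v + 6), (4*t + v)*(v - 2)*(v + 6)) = v + 6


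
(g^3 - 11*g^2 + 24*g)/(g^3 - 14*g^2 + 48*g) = (g - 3)/(g - 6)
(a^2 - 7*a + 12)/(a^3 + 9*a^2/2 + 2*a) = 2*(a^2 - 7*a + 12)/(a*(2*a^2 + 9*a + 4))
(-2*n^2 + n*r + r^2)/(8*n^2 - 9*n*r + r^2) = (2*n + r)/(-8*n + r)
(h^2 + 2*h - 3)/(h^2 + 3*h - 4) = (h + 3)/(h + 4)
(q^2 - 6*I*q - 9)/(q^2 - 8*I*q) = (q^2 - 6*I*q - 9)/(q*(q - 8*I))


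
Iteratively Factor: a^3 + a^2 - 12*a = (a)*(a^2 + a - 12) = a*(a + 4)*(a - 3)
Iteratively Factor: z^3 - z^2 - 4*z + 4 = (z + 2)*(z^2 - 3*z + 2) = (z - 1)*(z + 2)*(z - 2)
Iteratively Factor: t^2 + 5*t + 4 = (t + 4)*(t + 1)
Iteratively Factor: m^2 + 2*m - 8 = (m + 4)*(m - 2)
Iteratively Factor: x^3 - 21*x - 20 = (x + 1)*(x^2 - x - 20) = (x - 5)*(x + 1)*(x + 4)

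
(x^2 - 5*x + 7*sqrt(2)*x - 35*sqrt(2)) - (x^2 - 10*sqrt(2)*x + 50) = -5*x + 17*sqrt(2)*x - 50 - 35*sqrt(2)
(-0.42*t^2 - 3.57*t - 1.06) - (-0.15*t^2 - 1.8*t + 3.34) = -0.27*t^2 - 1.77*t - 4.4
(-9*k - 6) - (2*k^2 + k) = -2*k^2 - 10*k - 6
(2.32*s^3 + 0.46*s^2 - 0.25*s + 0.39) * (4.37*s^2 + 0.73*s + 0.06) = 10.1384*s^5 + 3.7038*s^4 - 0.6175*s^3 + 1.5494*s^2 + 0.2697*s + 0.0234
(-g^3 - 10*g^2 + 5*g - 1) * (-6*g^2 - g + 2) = 6*g^5 + 61*g^4 - 22*g^3 - 19*g^2 + 11*g - 2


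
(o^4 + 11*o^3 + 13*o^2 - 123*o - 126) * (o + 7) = o^5 + 18*o^4 + 90*o^3 - 32*o^2 - 987*o - 882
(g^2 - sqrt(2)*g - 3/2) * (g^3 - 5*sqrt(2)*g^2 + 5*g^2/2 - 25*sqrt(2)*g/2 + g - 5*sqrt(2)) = g^5 - 6*sqrt(2)*g^4 + 5*g^4/2 - 15*sqrt(2)*g^3 + 19*g^3/2 + 3*sqrt(2)*g^2/2 + 85*g^2/4 + 17*g/2 + 75*sqrt(2)*g/4 + 15*sqrt(2)/2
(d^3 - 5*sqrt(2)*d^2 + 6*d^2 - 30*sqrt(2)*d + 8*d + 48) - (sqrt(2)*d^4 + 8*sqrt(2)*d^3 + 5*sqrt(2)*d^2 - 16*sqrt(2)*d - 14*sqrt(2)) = -sqrt(2)*d^4 - 8*sqrt(2)*d^3 + d^3 - 10*sqrt(2)*d^2 + 6*d^2 - 14*sqrt(2)*d + 8*d + 14*sqrt(2) + 48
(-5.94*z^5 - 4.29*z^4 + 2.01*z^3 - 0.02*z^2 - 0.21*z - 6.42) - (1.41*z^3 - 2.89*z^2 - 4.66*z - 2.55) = -5.94*z^5 - 4.29*z^4 + 0.6*z^3 + 2.87*z^2 + 4.45*z - 3.87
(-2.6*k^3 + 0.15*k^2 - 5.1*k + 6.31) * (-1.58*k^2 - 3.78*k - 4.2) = 4.108*k^5 + 9.591*k^4 + 18.411*k^3 + 8.6782*k^2 - 2.4318*k - 26.502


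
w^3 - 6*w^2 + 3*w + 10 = (w - 5)*(w - 2)*(w + 1)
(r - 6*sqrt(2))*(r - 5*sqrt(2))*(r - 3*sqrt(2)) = r^3 - 14*sqrt(2)*r^2 + 126*r - 180*sqrt(2)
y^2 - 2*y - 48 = (y - 8)*(y + 6)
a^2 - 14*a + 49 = (a - 7)^2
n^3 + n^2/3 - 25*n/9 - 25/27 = (n - 5/3)*(n + 1/3)*(n + 5/3)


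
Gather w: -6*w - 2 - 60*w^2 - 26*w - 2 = -60*w^2 - 32*w - 4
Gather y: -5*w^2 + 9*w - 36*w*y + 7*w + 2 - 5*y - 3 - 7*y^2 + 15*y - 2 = -5*w^2 + 16*w - 7*y^2 + y*(10 - 36*w) - 3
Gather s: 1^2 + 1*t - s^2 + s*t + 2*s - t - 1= -s^2 + s*(t + 2)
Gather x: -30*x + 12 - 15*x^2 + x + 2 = -15*x^2 - 29*x + 14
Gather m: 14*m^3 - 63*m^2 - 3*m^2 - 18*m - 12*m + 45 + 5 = 14*m^3 - 66*m^2 - 30*m + 50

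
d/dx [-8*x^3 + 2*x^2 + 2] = 4*x*(1 - 6*x)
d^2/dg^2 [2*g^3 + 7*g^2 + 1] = 12*g + 14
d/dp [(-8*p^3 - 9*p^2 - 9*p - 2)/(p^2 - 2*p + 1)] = (-8*p^3 + 24*p^2 + 27*p + 13)/(p^3 - 3*p^2 + 3*p - 1)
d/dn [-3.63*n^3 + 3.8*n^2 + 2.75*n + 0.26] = -10.89*n^2 + 7.6*n + 2.75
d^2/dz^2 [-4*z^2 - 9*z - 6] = -8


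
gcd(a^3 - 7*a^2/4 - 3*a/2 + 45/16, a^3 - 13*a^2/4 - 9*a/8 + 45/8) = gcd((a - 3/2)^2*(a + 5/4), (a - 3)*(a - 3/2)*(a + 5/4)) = a^2 - a/4 - 15/8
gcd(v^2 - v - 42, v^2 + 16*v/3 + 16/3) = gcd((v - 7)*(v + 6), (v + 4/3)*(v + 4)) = 1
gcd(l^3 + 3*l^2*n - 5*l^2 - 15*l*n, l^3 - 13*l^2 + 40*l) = l^2 - 5*l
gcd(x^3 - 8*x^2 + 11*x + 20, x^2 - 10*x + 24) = x - 4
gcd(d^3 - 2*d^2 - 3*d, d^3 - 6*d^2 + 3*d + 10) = d + 1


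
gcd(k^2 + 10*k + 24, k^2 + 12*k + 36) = k + 6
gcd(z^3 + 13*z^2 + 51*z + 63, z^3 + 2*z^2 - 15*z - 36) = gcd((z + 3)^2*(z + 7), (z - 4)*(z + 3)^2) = z^2 + 6*z + 9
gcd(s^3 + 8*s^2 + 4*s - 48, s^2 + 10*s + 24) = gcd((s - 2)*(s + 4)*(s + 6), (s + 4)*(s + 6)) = s^2 + 10*s + 24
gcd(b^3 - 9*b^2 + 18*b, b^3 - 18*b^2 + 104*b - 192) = b - 6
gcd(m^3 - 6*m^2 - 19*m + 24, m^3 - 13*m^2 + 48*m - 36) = m - 1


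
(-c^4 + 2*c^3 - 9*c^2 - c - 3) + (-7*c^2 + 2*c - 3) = -c^4 + 2*c^3 - 16*c^2 + c - 6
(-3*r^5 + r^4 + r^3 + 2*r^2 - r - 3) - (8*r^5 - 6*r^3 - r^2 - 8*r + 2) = -11*r^5 + r^4 + 7*r^3 + 3*r^2 + 7*r - 5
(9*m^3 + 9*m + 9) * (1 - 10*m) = -90*m^4 + 9*m^3 - 90*m^2 - 81*m + 9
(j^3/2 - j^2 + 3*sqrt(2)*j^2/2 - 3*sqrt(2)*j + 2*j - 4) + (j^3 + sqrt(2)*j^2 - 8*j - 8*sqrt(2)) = 3*j^3/2 - j^2 + 5*sqrt(2)*j^2/2 - 6*j - 3*sqrt(2)*j - 8*sqrt(2) - 4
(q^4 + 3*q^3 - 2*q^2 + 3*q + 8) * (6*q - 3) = 6*q^5 + 15*q^4 - 21*q^3 + 24*q^2 + 39*q - 24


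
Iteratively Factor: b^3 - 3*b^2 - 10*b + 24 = (b + 3)*(b^2 - 6*b + 8) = (b - 4)*(b + 3)*(b - 2)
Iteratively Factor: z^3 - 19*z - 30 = (z - 5)*(z^2 + 5*z + 6) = (z - 5)*(z + 2)*(z + 3)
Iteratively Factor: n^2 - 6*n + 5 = (n - 5)*(n - 1)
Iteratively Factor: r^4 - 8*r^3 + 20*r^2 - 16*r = (r - 2)*(r^3 - 6*r^2 + 8*r) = (r - 4)*(r - 2)*(r^2 - 2*r) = r*(r - 4)*(r - 2)*(r - 2)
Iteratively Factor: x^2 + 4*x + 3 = (x + 3)*(x + 1)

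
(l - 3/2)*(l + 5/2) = l^2 + l - 15/4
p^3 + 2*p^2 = p^2*(p + 2)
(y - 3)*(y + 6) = y^2 + 3*y - 18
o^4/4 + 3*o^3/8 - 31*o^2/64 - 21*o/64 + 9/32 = (o/4 + 1/4)*(o - 3/4)^2*(o + 2)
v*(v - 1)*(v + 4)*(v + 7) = v^4 + 10*v^3 + 17*v^2 - 28*v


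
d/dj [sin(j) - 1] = cos(j)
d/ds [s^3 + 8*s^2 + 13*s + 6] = 3*s^2 + 16*s + 13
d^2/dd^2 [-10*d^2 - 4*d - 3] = -20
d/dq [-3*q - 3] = -3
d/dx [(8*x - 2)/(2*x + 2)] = 5/(x + 1)^2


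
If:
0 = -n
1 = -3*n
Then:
No Solution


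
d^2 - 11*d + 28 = (d - 7)*(d - 4)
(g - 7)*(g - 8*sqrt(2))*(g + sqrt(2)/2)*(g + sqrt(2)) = g^4 - 13*sqrt(2)*g^3/2 - 7*g^3 - 23*g^2 + 91*sqrt(2)*g^2/2 - 8*sqrt(2)*g + 161*g + 56*sqrt(2)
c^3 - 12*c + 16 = (c - 2)^2*(c + 4)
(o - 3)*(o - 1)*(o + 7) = o^3 + 3*o^2 - 25*o + 21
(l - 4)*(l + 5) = l^2 + l - 20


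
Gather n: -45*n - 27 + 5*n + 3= -40*n - 24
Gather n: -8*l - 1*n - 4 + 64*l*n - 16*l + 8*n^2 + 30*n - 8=-24*l + 8*n^2 + n*(64*l + 29) - 12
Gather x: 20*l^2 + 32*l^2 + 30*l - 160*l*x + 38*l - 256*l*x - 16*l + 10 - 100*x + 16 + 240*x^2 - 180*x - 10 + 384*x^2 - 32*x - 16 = 52*l^2 + 52*l + 624*x^2 + x*(-416*l - 312)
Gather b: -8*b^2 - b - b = -8*b^2 - 2*b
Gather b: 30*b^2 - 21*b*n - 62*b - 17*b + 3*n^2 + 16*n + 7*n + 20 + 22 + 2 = 30*b^2 + b*(-21*n - 79) + 3*n^2 + 23*n + 44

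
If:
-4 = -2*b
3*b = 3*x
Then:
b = 2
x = 2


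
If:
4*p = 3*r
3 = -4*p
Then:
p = -3/4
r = -1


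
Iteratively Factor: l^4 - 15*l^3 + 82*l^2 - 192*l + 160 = (l - 5)*(l^3 - 10*l^2 + 32*l - 32) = (l - 5)*(l - 4)*(l^2 - 6*l + 8) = (l - 5)*(l - 4)*(l - 2)*(l - 4)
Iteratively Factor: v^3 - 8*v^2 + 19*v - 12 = (v - 3)*(v^2 - 5*v + 4) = (v - 3)*(v - 1)*(v - 4)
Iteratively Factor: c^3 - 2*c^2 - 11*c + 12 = (c + 3)*(c^2 - 5*c + 4) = (c - 4)*(c + 3)*(c - 1)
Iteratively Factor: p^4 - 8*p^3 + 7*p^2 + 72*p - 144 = (p - 4)*(p^3 - 4*p^2 - 9*p + 36) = (p - 4)*(p + 3)*(p^2 - 7*p + 12) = (p - 4)^2*(p + 3)*(p - 3)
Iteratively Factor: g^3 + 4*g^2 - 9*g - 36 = (g + 3)*(g^2 + g - 12) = (g - 3)*(g + 3)*(g + 4)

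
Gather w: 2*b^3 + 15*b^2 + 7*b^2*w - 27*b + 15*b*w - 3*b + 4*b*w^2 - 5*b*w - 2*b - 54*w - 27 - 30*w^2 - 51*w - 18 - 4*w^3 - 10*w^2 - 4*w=2*b^3 + 15*b^2 - 32*b - 4*w^3 + w^2*(4*b - 40) + w*(7*b^2 + 10*b - 109) - 45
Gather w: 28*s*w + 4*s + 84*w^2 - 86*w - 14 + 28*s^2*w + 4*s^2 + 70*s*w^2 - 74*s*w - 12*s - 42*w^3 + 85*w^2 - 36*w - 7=4*s^2 - 8*s - 42*w^3 + w^2*(70*s + 169) + w*(28*s^2 - 46*s - 122) - 21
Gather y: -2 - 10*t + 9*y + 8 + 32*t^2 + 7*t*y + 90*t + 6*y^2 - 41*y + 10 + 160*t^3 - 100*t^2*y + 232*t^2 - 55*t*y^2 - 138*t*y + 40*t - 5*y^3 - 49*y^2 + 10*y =160*t^3 + 264*t^2 + 120*t - 5*y^3 + y^2*(-55*t - 43) + y*(-100*t^2 - 131*t - 22) + 16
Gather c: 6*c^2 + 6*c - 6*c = 6*c^2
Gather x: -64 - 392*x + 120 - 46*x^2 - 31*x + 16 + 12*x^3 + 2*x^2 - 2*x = 12*x^3 - 44*x^2 - 425*x + 72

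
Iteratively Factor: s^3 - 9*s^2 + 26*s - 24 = (s - 4)*(s^2 - 5*s + 6) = (s - 4)*(s - 2)*(s - 3)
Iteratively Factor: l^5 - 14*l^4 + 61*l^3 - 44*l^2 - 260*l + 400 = (l - 5)*(l^4 - 9*l^3 + 16*l^2 + 36*l - 80) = (l - 5)*(l + 2)*(l^3 - 11*l^2 + 38*l - 40) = (l - 5)*(l - 2)*(l + 2)*(l^2 - 9*l + 20) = (l - 5)^2*(l - 2)*(l + 2)*(l - 4)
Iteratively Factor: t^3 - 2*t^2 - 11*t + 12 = (t - 1)*(t^2 - t - 12) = (t - 4)*(t - 1)*(t + 3)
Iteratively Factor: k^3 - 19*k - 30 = (k + 3)*(k^2 - 3*k - 10) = (k - 5)*(k + 3)*(k + 2)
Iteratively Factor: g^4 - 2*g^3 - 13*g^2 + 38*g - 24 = (g - 2)*(g^3 - 13*g + 12) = (g - 3)*(g - 2)*(g^2 + 3*g - 4) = (g - 3)*(g - 2)*(g + 4)*(g - 1)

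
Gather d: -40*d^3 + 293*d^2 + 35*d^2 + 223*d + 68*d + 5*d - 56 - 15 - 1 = -40*d^3 + 328*d^2 + 296*d - 72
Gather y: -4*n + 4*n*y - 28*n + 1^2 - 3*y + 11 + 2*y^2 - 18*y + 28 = -32*n + 2*y^2 + y*(4*n - 21) + 40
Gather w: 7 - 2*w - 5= 2 - 2*w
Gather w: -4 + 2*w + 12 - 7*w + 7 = 15 - 5*w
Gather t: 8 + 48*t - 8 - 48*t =0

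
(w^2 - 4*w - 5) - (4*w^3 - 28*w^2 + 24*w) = -4*w^3 + 29*w^2 - 28*w - 5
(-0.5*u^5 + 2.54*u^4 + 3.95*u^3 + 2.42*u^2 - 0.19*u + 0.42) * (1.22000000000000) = -0.61*u^5 + 3.0988*u^4 + 4.819*u^3 + 2.9524*u^2 - 0.2318*u + 0.5124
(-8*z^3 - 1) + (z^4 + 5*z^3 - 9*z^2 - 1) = z^4 - 3*z^3 - 9*z^2 - 2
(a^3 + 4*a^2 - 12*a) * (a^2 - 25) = a^5 + 4*a^4 - 37*a^3 - 100*a^2 + 300*a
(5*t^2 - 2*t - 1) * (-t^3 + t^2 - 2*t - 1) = -5*t^5 + 7*t^4 - 11*t^3 - 2*t^2 + 4*t + 1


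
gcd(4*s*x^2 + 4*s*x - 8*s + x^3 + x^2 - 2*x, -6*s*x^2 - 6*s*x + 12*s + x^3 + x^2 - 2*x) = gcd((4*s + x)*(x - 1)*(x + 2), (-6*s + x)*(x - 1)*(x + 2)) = x^2 + x - 2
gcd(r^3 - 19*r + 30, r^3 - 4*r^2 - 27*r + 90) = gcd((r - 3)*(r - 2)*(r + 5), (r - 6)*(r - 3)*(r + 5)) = r^2 + 2*r - 15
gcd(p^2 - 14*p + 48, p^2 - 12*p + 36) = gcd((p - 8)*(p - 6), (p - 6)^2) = p - 6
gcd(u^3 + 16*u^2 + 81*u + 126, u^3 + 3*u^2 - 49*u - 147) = u^2 + 10*u + 21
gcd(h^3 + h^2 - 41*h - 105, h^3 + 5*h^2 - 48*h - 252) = h - 7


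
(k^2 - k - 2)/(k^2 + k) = (k - 2)/k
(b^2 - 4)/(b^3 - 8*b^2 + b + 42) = (b - 2)/(b^2 - 10*b + 21)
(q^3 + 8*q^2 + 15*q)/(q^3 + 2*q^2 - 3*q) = (q + 5)/(q - 1)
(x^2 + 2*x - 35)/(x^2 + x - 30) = (x + 7)/(x + 6)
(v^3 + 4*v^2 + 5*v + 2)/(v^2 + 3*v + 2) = v + 1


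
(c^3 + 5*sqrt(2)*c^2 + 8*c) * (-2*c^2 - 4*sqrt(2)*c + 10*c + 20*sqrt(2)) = -2*c^5 - 14*sqrt(2)*c^4 + 10*c^4 - 56*c^3 + 70*sqrt(2)*c^3 - 32*sqrt(2)*c^2 + 280*c^2 + 160*sqrt(2)*c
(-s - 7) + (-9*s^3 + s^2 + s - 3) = -9*s^3 + s^2 - 10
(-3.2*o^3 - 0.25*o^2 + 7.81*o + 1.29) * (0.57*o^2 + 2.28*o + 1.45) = -1.824*o^5 - 7.4385*o^4 - 0.7583*o^3 + 18.1796*o^2 + 14.2657*o + 1.8705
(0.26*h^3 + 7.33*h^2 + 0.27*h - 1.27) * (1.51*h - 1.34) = 0.3926*h^4 + 10.7199*h^3 - 9.4145*h^2 - 2.2795*h + 1.7018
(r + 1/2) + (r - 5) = 2*r - 9/2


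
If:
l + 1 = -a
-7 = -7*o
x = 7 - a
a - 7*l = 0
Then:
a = -7/8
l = -1/8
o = 1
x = 63/8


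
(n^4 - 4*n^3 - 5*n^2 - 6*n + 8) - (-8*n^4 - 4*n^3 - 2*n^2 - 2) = 9*n^4 - 3*n^2 - 6*n + 10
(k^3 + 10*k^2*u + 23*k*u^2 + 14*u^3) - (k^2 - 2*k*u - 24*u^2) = k^3 + 10*k^2*u - k^2 + 23*k*u^2 + 2*k*u + 14*u^3 + 24*u^2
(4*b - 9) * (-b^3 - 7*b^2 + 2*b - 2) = -4*b^4 - 19*b^3 + 71*b^2 - 26*b + 18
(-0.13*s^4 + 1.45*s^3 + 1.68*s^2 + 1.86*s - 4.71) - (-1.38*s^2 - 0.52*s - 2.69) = -0.13*s^4 + 1.45*s^3 + 3.06*s^2 + 2.38*s - 2.02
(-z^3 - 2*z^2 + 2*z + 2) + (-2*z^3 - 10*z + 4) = -3*z^3 - 2*z^2 - 8*z + 6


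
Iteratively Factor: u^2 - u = (u)*(u - 1)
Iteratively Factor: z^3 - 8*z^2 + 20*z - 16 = (z - 2)*(z^2 - 6*z + 8) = (z - 2)^2*(z - 4)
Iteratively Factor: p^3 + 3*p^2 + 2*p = (p)*(p^2 + 3*p + 2) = p*(p + 2)*(p + 1)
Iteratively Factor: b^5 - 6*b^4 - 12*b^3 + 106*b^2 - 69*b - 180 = (b - 3)*(b^4 - 3*b^3 - 21*b^2 + 43*b + 60) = (b - 5)*(b - 3)*(b^3 + 2*b^2 - 11*b - 12) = (b - 5)*(b - 3)*(b + 4)*(b^2 - 2*b - 3) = (b - 5)*(b - 3)*(b + 1)*(b + 4)*(b - 3)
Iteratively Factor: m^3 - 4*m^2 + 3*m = (m - 1)*(m^2 - 3*m) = (m - 3)*(m - 1)*(m)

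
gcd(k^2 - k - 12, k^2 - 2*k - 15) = k + 3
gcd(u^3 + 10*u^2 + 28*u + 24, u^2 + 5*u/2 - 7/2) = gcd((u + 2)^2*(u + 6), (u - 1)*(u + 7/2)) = 1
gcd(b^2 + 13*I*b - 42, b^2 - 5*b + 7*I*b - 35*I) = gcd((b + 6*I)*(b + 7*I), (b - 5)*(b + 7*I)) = b + 7*I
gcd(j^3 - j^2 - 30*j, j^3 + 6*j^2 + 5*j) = j^2 + 5*j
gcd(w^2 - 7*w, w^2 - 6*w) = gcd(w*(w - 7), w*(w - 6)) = w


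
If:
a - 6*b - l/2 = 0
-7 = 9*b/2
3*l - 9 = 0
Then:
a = -47/6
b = -14/9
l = 3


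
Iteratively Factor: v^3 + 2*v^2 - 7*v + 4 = (v + 4)*(v^2 - 2*v + 1) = (v - 1)*(v + 4)*(v - 1)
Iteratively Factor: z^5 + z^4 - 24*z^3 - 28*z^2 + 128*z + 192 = (z - 3)*(z^4 + 4*z^3 - 12*z^2 - 64*z - 64) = (z - 4)*(z - 3)*(z^3 + 8*z^2 + 20*z + 16) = (z - 4)*(z - 3)*(z + 2)*(z^2 + 6*z + 8) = (z - 4)*(z - 3)*(z + 2)^2*(z + 4)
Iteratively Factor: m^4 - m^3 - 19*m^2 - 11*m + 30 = (m + 2)*(m^3 - 3*m^2 - 13*m + 15) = (m + 2)*(m + 3)*(m^2 - 6*m + 5) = (m - 5)*(m + 2)*(m + 3)*(m - 1)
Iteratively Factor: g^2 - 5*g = (g - 5)*(g)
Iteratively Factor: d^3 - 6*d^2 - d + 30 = (d - 5)*(d^2 - d - 6) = (d - 5)*(d - 3)*(d + 2)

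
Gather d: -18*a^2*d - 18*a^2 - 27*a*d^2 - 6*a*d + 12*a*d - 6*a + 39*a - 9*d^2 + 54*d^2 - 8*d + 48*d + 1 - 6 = -18*a^2 + 33*a + d^2*(45 - 27*a) + d*(-18*a^2 + 6*a + 40) - 5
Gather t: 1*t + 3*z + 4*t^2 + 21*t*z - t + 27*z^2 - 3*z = 4*t^2 + 21*t*z + 27*z^2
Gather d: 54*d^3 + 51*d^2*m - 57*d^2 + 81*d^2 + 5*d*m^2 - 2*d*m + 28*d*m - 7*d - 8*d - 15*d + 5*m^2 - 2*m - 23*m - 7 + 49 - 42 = 54*d^3 + d^2*(51*m + 24) + d*(5*m^2 + 26*m - 30) + 5*m^2 - 25*m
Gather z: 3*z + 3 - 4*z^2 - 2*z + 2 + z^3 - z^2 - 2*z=z^3 - 5*z^2 - z + 5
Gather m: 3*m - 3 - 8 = 3*m - 11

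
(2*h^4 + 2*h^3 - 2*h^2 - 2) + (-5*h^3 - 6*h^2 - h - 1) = 2*h^4 - 3*h^3 - 8*h^2 - h - 3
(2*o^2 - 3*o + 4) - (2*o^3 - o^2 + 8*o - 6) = -2*o^3 + 3*o^2 - 11*o + 10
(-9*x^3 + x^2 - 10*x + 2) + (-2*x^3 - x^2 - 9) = -11*x^3 - 10*x - 7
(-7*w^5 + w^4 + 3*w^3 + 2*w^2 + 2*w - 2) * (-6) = 42*w^5 - 6*w^4 - 18*w^3 - 12*w^2 - 12*w + 12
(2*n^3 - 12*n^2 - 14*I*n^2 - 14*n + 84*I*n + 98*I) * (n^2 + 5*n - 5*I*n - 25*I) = 2*n^5 - 2*n^4 - 24*I*n^4 - 144*n^3 + 24*I*n^3 + 888*I*n^2 + 2590*n + 840*I*n + 2450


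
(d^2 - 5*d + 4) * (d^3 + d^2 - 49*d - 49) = d^5 - 4*d^4 - 50*d^3 + 200*d^2 + 49*d - 196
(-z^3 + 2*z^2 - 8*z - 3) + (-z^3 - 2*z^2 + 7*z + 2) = -2*z^3 - z - 1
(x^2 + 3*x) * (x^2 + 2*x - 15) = x^4 + 5*x^3 - 9*x^2 - 45*x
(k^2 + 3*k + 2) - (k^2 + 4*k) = 2 - k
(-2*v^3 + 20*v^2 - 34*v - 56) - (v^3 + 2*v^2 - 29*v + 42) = -3*v^3 + 18*v^2 - 5*v - 98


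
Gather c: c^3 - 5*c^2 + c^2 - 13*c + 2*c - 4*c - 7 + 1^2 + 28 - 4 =c^3 - 4*c^2 - 15*c + 18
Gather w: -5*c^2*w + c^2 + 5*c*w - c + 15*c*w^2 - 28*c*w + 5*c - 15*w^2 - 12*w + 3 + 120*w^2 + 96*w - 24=c^2 + 4*c + w^2*(15*c + 105) + w*(-5*c^2 - 23*c + 84) - 21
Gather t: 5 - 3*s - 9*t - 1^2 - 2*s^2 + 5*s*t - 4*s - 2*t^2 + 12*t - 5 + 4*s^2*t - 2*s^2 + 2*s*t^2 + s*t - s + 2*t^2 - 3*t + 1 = -4*s^2 + 2*s*t^2 - 8*s + t*(4*s^2 + 6*s)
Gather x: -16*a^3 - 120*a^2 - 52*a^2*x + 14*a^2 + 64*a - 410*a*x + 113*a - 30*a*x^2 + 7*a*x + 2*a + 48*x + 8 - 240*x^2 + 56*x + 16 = -16*a^3 - 106*a^2 + 179*a + x^2*(-30*a - 240) + x*(-52*a^2 - 403*a + 104) + 24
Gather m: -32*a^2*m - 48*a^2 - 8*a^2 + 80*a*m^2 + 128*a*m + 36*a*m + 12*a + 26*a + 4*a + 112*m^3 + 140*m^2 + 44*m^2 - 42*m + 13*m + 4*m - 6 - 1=-56*a^2 + 42*a + 112*m^3 + m^2*(80*a + 184) + m*(-32*a^2 + 164*a - 25) - 7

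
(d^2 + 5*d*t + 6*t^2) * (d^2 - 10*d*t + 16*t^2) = d^4 - 5*d^3*t - 28*d^2*t^2 + 20*d*t^3 + 96*t^4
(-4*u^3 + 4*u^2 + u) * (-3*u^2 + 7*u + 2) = 12*u^5 - 40*u^4 + 17*u^3 + 15*u^2 + 2*u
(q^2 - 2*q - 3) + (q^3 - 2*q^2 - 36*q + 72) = q^3 - q^2 - 38*q + 69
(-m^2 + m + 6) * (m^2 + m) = -m^4 + 7*m^2 + 6*m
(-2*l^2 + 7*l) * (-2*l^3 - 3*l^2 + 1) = 4*l^5 - 8*l^4 - 21*l^3 - 2*l^2 + 7*l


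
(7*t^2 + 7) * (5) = 35*t^2 + 35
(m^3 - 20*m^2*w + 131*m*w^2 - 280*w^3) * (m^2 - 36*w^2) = m^5 - 20*m^4*w + 95*m^3*w^2 + 440*m^2*w^3 - 4716*m*w^4 + 10080*w^5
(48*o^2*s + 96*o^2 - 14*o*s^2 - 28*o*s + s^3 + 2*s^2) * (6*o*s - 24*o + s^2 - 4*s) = 288*o^3*s^2 - 576*o^3*s - 2304*o^3 - 36*o^2*s^3 + 72*o^2*s^2 + 288*o^2*s - 8*o*s^4 + 16*o*s^3 + 64*o*s^2 + s^5 - 2*s^4 - 8*s^3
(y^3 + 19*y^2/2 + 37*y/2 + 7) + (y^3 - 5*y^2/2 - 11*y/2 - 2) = 2*y^3 + 7*y^2 + 13*y + 5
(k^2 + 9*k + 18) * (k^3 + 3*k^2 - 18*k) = k^5 + 12*k^4 + 27*k^3 - 108*k^2 - 324*k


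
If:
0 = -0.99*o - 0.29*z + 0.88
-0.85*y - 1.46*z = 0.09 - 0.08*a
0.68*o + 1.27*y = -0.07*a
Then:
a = 12.5606029255936*z - 2.47968825436237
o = 0.888888888888889 - 0.292929292929293*z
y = -0.535472665826483*z - 0.339264776881164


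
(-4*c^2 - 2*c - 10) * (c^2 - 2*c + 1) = -4*c^4 + 6*c^3 - 10*c^2 + 18*c - 10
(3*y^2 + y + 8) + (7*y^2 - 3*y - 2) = 10*y^2 - 2*y + 6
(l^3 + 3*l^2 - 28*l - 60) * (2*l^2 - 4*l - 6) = 2*l^5 + 2*l^4 - 74*l^3 - 26*l^2 + 408*l + 360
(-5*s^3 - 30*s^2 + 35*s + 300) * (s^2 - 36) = -5*s^5 - 30*s^4 + 215*s^3 + 1380*s^2 - 1260*s - 10800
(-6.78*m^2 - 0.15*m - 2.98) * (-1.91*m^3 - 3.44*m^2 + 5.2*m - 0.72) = 12.9498*m^5 + 23.6097*m^4 - 29.0482*m^3 + 14.3528*m^2 - 15.388*m + 2.1456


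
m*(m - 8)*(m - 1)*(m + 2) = m^4 - 7*m^3 - 10*m^2 + 16*m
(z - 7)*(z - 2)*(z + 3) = z^3 - 6*z^2 - 13*z + 42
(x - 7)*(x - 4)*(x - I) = x^3 - 11*x^2 - I*x^2 + 28*x + 11*I*x - 28*I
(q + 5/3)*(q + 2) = q^2 + 11*q/3 + 10/3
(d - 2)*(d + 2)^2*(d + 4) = d^4 + 6*d^3 + 4*d^2 - 24*d - 32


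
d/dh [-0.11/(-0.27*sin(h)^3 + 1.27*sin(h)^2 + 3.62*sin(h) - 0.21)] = (-0.0891*sin(h)^2 + 0.2794*sin(h) + 0.3982)*cos(h)/(0.27*sin(h)^3 - 1.27*sin(h)^2 - 3.62*sin(h) + 0.21)^2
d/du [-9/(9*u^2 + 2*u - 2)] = 18*(9*u + 1)/(9*u^2 + 2*u - 2)^2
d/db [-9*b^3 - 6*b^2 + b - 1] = -27*b^2 - 12*b + 1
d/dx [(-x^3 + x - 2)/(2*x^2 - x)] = 2*(-x^4 + x^3 - x^2 + 4*x - 1)/(x^2*(4*x^2 - 4*x + 1))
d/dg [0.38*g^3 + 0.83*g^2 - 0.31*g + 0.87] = 1.14*g^2 + 1.66*g - 0.31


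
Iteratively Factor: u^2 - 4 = (u + 2)*(u - 2)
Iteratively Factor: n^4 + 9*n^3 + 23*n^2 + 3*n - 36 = (n + 4)*(n^3 + 5*n^2 + 3*n - 9) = (n + 3)*(n + 4)*(n^2 + 2*n - 3) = (n - 1)*(n + 3)*(n + 4)*(n + 3)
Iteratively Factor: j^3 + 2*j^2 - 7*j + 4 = (j - 1)*(j^2 + 3*j - 4) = (j - 1)^2*(j + 4)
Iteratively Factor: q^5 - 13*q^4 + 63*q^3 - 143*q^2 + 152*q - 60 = (q - 3)*(q^4 - 10*q^3 + 33*q^2 - 44*q + 20) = (q - 3)*(q - 2)*(q^3 - 8*q^2 + 17*q - 10) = (q - 3)*(q - 2)^2*(q^2 - 6*q + 5) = (q - 5)*(q - 3)*(q - 2)^2*(q - 1)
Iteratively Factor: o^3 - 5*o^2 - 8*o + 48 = (o + 3)*(o^2 - 8*o + 16) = (o - 4)*(o + 3)*(o - 4)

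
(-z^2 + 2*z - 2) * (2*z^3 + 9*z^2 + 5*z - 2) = -2*z^5 - 5*z^4 + 9*z^3 - 6*z^2 - 14*z + 4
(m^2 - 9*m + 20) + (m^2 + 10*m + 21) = 2*m^2 + m + 41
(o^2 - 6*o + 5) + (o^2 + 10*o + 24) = 2*o^2 + 4*o + 29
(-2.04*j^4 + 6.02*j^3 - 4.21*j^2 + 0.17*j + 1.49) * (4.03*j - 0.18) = -8.2212*j^5 + 24.6278*j^4 - 18.0499*j^3 + 1.4429*j^2 + 5.9741*j - 0.2682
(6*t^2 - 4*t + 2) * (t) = 6*t^3 - 4*t^2 + 2*t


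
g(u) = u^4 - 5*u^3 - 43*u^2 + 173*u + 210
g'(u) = 4*u^3 - 15*u^2 - 86*u + 173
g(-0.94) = 14.32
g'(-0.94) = 237.26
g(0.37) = 267.89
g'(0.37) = 139.33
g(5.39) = -45.70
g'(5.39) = -99.96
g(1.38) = 357.34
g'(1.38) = 36.27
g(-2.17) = -294.63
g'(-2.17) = 248.11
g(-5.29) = -385.20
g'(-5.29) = -383.97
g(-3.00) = -480.00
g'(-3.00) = 188.00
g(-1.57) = -142.18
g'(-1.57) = 255.57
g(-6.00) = 0.00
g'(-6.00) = -715.00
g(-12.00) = 21318.00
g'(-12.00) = -7867.00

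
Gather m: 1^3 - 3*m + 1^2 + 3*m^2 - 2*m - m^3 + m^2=-m^3 + 4*m^2 - 5*m + 2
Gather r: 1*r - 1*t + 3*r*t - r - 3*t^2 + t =3*r*t - 3*t^2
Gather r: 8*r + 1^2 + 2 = 8*r + 3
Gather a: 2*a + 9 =2*a + 9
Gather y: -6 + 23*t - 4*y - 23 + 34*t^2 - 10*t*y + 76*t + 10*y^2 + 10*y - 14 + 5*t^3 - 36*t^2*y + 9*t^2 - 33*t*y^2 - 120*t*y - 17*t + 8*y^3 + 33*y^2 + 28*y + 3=5*t^3 + 43*t^2 + 82*t + 8*y^3 + y^2*(43 - 33*t) + y*(-36*t^2 - 130*t + 34) - 40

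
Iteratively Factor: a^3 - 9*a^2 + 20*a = (a)*(a^2 - 9*a + 20) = a*(a - 4)*(a - 5)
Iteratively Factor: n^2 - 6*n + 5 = (n - 5)*(n - 1)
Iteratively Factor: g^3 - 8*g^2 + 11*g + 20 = (g + 1)*(g^2 - 9*g + 20) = (g - 5)*(g + 1)*(g - 4)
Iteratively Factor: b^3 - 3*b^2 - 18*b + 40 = (b - 2)*(b^2 - b - 20) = (b - 2)*(b + 4)*(b - 5)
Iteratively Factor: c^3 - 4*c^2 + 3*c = (c)*(c^2 - 4*c + 3) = c*(c - 1)*(c - 3)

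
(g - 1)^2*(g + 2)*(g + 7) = g^4 + 7*g^3 - 3*g^2 - 19*g + 14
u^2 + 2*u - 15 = (u - 3)*(u + 5)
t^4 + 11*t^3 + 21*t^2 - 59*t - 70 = (t - 2)*(t + 1)*(t + 5)*(t + 7)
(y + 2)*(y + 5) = y^2 + 7*y + 10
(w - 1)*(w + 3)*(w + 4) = w^3 + 6*w^2 + 5*w - 12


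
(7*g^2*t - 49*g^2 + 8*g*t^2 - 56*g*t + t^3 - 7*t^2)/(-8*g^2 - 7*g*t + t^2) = (7*g*t - 49*g + t^2 - 7*t)/(-8*g + t)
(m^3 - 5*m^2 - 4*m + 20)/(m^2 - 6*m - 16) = (m^2 - 7*m + 10)/(m - 8)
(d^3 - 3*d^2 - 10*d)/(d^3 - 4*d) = (d - 5)/(d - 2)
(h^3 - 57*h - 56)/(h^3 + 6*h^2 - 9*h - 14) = (h - 8)/(h - 2)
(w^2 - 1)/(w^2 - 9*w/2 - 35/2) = 2*(1 - w^2)/(-2*w^2 + 9*w + 35)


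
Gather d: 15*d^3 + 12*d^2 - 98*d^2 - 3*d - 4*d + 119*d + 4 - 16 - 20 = 15*d^3 - 86*d^2 + 112*d - 32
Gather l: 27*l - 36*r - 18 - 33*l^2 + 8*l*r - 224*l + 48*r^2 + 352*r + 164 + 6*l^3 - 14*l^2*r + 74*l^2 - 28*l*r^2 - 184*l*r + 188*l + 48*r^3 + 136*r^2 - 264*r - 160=6*l^3 + l^2*(41 - 14*r) + l*(-28*r^2 - 176*r - 9) + 48*r^3 + 184*r^2 + 52*r - 14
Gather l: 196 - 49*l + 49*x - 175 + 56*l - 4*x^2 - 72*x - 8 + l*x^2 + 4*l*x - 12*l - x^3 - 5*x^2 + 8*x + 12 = l*(x^2 + 4*x - 5) - x^3 - 9*x^2 - 15*x + 25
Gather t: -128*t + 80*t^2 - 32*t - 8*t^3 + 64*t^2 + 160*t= -8*t^3 + 144*t^2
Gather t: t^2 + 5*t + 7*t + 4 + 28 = t^2 + 12*t + 32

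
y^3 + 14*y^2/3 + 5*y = y*(y + 5/3)*(y + 3)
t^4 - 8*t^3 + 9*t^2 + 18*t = t*(t - 6)*(t - 3)*(t + 1)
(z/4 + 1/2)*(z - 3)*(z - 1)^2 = z^4/4 - 3*z^3/4 - 3*z^2/4 + 11*z/4 - 3/2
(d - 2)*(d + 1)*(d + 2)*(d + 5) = d^4 + 6*d^3 + d^2 - 24*d - 20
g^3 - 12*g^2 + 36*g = g*(g - 6)^2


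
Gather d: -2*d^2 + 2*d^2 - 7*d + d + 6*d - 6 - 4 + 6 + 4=0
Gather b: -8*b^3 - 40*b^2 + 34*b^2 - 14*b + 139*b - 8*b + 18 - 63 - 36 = -8*b^3 - 6*b^2 + 117*b - 81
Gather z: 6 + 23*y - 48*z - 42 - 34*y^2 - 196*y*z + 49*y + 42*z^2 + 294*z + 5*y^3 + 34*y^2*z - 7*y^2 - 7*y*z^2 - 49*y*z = 5*y^3 - 41*y^2 + 72*y + z^2*(42 - 7*y) + z*(34*y^2 - 245*y + 246) - 36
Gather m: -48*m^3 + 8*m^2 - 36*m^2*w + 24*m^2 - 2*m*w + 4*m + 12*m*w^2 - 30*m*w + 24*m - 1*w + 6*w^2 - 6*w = -48*m^3 + m^2*(32 - 36*w) + m*(12*w^2 - 32*w + 28) + 6*w^2 - 7*w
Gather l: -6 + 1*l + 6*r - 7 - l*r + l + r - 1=l*(2 - r) + 7*r - 14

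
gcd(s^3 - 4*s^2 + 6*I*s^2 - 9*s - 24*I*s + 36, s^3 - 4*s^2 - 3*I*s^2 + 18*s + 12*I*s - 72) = s^2 + s*(-4 + 3*I) - 12*I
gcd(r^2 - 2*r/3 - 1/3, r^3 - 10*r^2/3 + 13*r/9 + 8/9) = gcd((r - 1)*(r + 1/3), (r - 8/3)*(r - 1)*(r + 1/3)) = r^2 - 2*r/3 - 1/3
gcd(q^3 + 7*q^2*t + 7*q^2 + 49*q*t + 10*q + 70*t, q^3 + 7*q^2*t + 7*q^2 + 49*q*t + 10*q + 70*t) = q^3 + 7*q^2*t + 7*q^2 + 49*q*t + 10*q + 70*t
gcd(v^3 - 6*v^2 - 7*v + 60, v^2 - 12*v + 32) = v - 4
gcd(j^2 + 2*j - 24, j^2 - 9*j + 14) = 1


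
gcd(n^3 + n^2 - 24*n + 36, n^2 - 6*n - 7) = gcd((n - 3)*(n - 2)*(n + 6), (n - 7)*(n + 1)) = 1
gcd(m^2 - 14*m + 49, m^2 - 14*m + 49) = m^2 - 14*m + 49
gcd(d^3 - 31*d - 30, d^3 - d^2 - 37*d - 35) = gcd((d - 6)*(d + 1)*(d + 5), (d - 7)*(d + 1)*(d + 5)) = d^2 + 6*d + 5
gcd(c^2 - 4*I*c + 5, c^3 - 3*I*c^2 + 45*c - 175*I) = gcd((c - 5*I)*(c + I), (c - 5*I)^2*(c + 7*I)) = c - 5*I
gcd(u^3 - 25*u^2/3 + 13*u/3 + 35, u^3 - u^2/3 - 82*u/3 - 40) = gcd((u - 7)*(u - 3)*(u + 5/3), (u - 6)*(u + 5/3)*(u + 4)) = u + 5/3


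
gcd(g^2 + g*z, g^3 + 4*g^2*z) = g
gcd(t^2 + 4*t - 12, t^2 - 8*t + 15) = 1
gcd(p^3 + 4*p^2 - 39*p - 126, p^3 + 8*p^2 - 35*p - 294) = p^2 + p - 42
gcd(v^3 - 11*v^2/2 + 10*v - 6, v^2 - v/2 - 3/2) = v - 3/2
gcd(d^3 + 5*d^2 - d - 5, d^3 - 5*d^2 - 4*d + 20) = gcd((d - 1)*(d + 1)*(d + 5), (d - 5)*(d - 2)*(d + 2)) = 1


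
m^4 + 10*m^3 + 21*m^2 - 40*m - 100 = (m - 2)*(m + 2)*(m + 5)^2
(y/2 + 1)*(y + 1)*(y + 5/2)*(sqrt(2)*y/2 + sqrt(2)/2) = sqrt(2)*y^4/4 + 13*sqrt(2)*y^3/8 + 15*sqrt(2)*y^2/4 + 29*sqrt(2)*y/8 + 5*sqrt(2)/4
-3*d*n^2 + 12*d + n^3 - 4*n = (-3*d + n)*(n - 2)*(n + 2)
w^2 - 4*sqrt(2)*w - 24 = (w - 6*sqrt(2))*(w + 2*sqrt(2))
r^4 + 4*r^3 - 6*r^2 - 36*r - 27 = (r - 3)*(r + 1)*(r + 3)^2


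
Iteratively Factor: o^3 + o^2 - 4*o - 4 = (o + 1)*(o^2 - 4) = (o - 2)*(o + 1)*(o + 2)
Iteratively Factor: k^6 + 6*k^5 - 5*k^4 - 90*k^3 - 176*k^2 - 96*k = (k)*(k^5 + 6*k^4 - 5*k^3 - 90*k^2 - 176*k - 96) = k*(k + 4)*(k^4 + 2*k^3 - 13*k^2 - 38*k - 24) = k*(k + 2)*(k + 4)*(k^3 - 13*k - 12) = k*(k - 4)*(k + 2)*(k + 4)*(k^2 + 4*k + 3) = k*(k - 4)*(k + 1)*(k + 2)*(k + 4)*(k + 3)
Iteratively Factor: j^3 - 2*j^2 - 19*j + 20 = (j - 1)*(j^2 - j - 20) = (j - 1)*(j + 4)*(j - 5)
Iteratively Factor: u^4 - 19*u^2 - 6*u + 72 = (u + 3)*(u^3 - 3*u^2 - 10*u + 24) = (u - 4)*(u + 3)*(u^2 + u - 6) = (u - 4)*(u - 2)*(u + 3)*(u + 3)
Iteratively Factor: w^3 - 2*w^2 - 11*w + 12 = (w - 1)*(w^2 - w - 12) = (w - 1)*(w + 3)*(w - 4)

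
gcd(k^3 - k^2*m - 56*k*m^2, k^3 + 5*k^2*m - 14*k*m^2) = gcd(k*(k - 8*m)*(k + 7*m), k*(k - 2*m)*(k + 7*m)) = k^2 + 7*k*m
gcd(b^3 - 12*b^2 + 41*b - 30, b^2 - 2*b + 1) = b - 1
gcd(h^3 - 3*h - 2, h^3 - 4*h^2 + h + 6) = h^2 - h - 2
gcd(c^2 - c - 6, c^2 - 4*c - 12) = c + 2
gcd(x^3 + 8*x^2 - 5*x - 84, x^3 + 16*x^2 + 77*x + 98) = x + 7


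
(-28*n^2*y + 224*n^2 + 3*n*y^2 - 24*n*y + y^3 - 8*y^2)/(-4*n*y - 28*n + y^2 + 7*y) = (7*n*y - 56*n + y^2 - 8*y)/(y + 7)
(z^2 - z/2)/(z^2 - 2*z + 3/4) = 2*z/(2*z - 3)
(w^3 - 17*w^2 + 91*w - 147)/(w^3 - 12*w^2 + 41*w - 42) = (w - 7)/(w - 2)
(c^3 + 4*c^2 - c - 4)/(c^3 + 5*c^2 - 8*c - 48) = (c^2 - 1)/(c^2 + c - 12)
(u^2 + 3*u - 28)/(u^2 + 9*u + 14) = (u - 4)/(u + 2)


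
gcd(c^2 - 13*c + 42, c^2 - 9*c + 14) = c - 7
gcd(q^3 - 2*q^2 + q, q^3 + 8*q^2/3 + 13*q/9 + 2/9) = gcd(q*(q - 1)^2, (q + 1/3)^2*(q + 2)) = 1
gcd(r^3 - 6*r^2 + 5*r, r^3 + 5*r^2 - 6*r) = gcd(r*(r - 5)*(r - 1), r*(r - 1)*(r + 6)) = r^2 - r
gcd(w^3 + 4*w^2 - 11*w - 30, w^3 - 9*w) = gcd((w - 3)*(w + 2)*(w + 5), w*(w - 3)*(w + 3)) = w - 3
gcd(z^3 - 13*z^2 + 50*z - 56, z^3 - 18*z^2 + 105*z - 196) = z^2 - 11*z + 28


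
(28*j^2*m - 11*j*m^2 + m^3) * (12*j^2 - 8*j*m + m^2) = 336*j^4*m - 356*j^3*m^2 + 128*j^2*m^3 - 19*j*m^4 + m^5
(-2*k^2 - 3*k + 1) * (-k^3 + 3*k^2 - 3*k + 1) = 2*k^5 - 3*k^4 - 4*k^3 + 10*k^2 - 6*k + 1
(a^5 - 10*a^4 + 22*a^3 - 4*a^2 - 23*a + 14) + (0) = a^5 - 10*a^4 + 22*a^3 - 4*a^2 - 23*a + 14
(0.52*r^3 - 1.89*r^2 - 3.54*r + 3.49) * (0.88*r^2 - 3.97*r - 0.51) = 0.4576*r^5 - 3.7276*r^4 + 4.1229*r^3 + 18.0889*r^2 - 12.0499*r - 1.7799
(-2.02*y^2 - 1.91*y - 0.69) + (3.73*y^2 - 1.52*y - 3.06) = 1.71*y^2 - 3.43*y - 3.75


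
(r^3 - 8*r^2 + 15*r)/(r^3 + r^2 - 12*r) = (r - 5)/(r + 4)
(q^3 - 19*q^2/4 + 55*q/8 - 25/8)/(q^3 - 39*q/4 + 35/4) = (4*q - 5)/(2*(2*q + 7))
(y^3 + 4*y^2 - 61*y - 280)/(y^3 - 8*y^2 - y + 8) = (y^2 + 12*y + 35)/(y^2 - 1)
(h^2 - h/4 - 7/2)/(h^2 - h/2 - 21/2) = (-4*h^2 + h + 14)/(2*(-2*h^2 + h + 21))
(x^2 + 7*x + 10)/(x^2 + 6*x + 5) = (x + 2)/(x + 1)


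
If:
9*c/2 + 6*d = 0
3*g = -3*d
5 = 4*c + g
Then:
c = 20/19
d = -15/19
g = 15/19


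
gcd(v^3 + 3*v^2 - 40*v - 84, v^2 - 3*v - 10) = v + 2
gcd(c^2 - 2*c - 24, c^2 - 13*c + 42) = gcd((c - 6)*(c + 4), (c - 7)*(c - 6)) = c - 6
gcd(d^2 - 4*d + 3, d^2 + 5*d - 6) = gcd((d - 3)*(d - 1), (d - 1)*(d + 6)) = d - 1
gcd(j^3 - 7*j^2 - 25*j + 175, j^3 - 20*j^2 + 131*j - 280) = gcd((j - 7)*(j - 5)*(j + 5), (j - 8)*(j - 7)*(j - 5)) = j^2 - 12*j + 35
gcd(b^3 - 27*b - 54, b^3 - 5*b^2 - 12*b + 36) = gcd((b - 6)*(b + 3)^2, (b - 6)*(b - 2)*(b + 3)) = b^2 - 3*b - 18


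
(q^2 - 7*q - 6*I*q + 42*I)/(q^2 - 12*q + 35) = (q - 6*I)/(q - 5)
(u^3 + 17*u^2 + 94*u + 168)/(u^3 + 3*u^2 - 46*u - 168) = (u + 7)/(u - 7)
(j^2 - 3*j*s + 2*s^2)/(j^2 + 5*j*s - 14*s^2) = (j - s)/(j + 7*s)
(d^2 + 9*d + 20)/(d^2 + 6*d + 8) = (d + 5)/(d + 2)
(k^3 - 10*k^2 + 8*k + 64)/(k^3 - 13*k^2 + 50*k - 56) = (k^2 - 6*k - 16)/(k^2 - 9*k + 14)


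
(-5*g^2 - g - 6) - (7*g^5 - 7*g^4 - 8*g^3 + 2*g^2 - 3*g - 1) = -7*g^5 + 7*g^4 + 8*g^3 - 7*g^2 + 2*g - 5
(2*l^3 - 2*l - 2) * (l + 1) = 2*l^4 + 2*l^3 - 2*l^2 - 4*l - 2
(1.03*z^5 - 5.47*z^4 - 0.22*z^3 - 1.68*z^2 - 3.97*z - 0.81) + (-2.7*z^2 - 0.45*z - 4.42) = 1.03*z^5 - 5.47*z^4 - 0.22*z^3 - 4.38*z^2 - 4.42*z - 5.23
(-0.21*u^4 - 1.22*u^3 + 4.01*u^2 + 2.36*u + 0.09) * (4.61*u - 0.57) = -0.9681*u^5 - 5.5045*u^4 + 19.1815*u^3 + 8.5939*u^2 - 0.9303*u - 0.0513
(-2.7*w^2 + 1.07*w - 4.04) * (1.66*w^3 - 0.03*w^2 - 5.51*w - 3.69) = -4.482*w^5 + 1.8572*w^4 + 8.1385*w^3 + 4.1885*w^2 + 18.3121*w + 14.9076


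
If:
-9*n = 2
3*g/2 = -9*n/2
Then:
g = 2/3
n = -2/9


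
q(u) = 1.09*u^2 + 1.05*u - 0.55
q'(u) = 2.18*u + 1.05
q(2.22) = 7.15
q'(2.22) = 5.89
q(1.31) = 2.70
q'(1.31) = 3.91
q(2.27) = 7.45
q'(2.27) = 6.00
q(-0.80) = -0.69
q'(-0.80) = -0.69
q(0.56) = 0.38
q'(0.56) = 2.27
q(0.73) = 0.80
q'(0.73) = 2.64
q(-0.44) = -0.80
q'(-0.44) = 0.09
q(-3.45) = 8.80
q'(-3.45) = -6.47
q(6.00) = 44.99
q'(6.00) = 14.13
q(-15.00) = 228.95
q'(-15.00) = -31.65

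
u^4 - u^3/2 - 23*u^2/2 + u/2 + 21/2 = (u - 7/2)*(u - 1)*(u + 1)*(u + 3)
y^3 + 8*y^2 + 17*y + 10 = (y + 1)*(y + 2)*(y + 5)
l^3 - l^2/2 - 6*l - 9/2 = (l - 3)*(l + 1)*(l + 3/2)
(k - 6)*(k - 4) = k^2 - 10*k + 24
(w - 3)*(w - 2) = w^2 - 5*w + 6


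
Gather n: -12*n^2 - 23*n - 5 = -12*n^2 - 23*n - 5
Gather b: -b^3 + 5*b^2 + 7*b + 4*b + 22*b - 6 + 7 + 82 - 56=-b^3 + 5*b^2 + 33*b + 27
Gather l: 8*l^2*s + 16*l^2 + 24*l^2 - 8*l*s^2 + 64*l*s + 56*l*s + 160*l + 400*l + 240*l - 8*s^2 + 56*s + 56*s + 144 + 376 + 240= l^2*(8*s + 40) + l*(-8*s^2 + 120*s + 800) - 8*s^2 + 112*s + 760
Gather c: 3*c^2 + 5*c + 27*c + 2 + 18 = 3*c^2 + 32*c + 20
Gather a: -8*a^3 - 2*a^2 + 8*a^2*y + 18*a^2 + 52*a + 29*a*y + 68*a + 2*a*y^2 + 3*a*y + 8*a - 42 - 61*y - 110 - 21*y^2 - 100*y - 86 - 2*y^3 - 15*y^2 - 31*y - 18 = -8*a^3 + a^2*(8*y + 16) + a*(2*y^2 + 32*y + 128) - 2*y^3 - 36*y^2 - 192*y - 256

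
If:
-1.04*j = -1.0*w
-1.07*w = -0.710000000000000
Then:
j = 0.64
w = 0.66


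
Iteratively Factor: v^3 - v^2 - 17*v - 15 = (v - 5)*(v^2 + 4*v + 3) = (v - 5)*(v + 3)*(v + 1)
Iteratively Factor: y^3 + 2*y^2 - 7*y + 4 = (y + 4)*(y^2 - 2*y + 1) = (y - 1)*(y + 4)*(y - 1)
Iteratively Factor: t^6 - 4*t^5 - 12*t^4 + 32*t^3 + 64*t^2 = (t - 4)*(t^5 - 12*t^3 - 16*t^2) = (t - 4)*(t + 2)*(t^4 - 2*t^3 - 8*t^2) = (t - 4)^2*(t + 2)*(t^3 + 2*t^2) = (t - 4)^2*(t + 2)^2*(t^2) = t*(t - 4)^2*(t + 2)^2*(t)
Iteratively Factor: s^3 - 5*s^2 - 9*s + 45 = (s - 5)*(s^2 - 9) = (s - 5)*(s - 3)*(s + 3)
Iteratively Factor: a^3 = (a)*(a^2) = a^2*(a)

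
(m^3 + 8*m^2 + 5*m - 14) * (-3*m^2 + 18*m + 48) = -3*m^5 - 6*m^4 + 177*m^3 + 516*m^2 - 12*m - 672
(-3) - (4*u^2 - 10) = 7 - 4*u^2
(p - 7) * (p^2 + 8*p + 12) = p^3 + p^2 - 44*p - 84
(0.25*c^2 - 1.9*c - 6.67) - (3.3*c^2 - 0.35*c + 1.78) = -3.05*c^2 - 1.55*c - 8.45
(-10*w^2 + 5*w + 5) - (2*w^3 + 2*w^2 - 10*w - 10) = -2*w^3 - 12*w^2 + 15*w + 15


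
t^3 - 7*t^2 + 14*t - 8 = (t - 4)*(t - 2)*(t - 1)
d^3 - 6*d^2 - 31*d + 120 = (d - 8)*(d - 3)*(d + 5)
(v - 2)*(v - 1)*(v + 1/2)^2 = v^4 - 2*v^3 - 3*v^2/4 + 5*v/4 + 1/2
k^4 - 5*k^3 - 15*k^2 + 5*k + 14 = (k - 7)*(k - 1)*(k + 1)*(k + 2)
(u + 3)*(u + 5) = u^2 + 8*u + 15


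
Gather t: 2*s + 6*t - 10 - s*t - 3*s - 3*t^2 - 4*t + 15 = -s - 3*t^2 + t*(2 - s) + 5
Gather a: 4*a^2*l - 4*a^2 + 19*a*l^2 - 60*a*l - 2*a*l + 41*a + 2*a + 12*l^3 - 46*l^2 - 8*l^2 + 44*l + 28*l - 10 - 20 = a^2*(4*l - 4) + a*(19*l^2 - 62*l + 43) + 12*l^3 - 54*l^2 + 72*l - 30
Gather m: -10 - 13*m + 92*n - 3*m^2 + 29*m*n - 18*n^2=-3*m^2 + m*(29*n - 13) - 18*n^2 + 92*n - 10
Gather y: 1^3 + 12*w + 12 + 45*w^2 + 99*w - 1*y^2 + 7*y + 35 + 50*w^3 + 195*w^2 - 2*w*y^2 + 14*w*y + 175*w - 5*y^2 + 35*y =50*w^3 + 240*w^2 + 286*w + y^2*(-2*w - 6) + y*(14*w + 42) + 48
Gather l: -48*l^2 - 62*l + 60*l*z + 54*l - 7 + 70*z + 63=-48*l^2 + l*(60*z - 8) + 70*z + 56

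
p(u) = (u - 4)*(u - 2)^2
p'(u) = (u - 4)*(2*u - 4) + (u - 2)^2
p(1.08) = -2.47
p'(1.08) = 6.22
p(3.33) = -1.19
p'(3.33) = -0.01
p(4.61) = 4.16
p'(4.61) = 10.00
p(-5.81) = -598.37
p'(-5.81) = 214.23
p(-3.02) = -176.91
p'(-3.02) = 95.68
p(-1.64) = -74.73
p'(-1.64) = 54.31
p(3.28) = -1.18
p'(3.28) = -0.20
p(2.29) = -0.14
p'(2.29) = -0.91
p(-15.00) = -5491.00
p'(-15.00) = 935.00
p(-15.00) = -5491.00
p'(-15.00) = 935.00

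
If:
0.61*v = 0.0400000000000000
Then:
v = 0.07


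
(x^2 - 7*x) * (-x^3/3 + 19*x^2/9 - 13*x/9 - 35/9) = -x^5/3 + 40*x^4/9 - 146*x^3/9 + 56*x^2/9 + 245*x/9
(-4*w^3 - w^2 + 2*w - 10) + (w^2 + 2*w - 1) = -4*w^3 + 4*w - 11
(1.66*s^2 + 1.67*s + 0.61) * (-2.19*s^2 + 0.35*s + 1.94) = -3.6354*s^4 - 3.0763*s^3 + 2.469*s^2 + 3.4533*s + 1.1834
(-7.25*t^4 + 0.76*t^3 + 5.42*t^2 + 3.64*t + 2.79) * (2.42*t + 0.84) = -17.545*t^5 - 4.2508*t^4 + 13.7548*t^3 + 13.3616*t^2 + 9.8094*t + 2.3436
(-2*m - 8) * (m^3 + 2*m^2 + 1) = -2*m^4 - 12*m^3 - 16*m^2 - 2*m - 8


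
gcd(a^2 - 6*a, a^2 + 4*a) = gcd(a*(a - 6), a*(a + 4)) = a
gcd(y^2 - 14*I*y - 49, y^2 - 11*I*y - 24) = 1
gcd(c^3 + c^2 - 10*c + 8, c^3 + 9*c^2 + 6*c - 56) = c^2 + 2*c - 8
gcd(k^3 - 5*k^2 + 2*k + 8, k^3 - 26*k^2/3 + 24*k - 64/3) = k^2 - 6*k + 8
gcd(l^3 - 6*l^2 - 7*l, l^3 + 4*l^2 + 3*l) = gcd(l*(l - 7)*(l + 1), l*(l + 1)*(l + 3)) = l^2 + l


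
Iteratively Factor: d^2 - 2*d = (d - 2)*(d)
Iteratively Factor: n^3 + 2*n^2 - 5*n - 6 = (n + 3)*(n^2 - n - 2) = (n + 1)*(n + 3)*(n - 2)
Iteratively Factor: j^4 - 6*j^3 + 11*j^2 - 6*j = (j - 1)*(j^3 - 5*j^2 + 6*j) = j*(j - 1)*(j^2 - 5*j + 6) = j*(j - 2)*(j - 1)*(j - 3)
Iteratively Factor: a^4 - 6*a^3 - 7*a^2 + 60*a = (a + 3)*(a^3 - 9*a^2 + 20*a) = a*(a + 3)*(a^2 - 9*a + 20) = a*(a - 5)*(a + 3)*(a - 4)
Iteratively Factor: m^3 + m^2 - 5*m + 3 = (m + 3)*(m^2 - 2*m + 1) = (m - 1)*(m + 3)*(m - 1)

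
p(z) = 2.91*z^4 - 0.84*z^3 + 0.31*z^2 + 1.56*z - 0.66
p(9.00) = 18518.64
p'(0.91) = 8.81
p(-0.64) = -0.82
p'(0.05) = 1.59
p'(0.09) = 1.60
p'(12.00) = 19760.04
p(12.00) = 58952.94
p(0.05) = -0.58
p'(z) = 11.64*z^3 - 2.52*z^2 + 0.62*z + 1.56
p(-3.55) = 497.46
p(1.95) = 39.41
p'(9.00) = 8288.58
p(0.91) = 2.38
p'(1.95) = 79.50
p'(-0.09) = 1.48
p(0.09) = -0.52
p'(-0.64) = -2.92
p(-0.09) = -0.80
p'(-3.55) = -553.16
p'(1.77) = 59.31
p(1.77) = 26.98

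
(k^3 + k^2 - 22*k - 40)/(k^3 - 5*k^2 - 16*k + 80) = (k + 2)/(k - 4)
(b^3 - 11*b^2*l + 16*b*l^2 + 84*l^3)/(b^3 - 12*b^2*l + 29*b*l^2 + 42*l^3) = (b + 2*l)/(b + l)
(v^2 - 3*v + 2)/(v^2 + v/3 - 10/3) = 3*(v^2 - 3*v + 2)/(3*v^2 + v - 10)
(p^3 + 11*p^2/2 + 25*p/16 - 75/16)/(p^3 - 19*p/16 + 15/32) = 2*(p + 5)/(2*p - 1)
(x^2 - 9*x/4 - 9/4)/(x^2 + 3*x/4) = (x - 3)/x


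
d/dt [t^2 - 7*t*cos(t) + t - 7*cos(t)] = 7*t*sin(t) + 2*t - 7*sqrt(2)*cos(t + pi/4) + 1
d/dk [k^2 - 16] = 2*k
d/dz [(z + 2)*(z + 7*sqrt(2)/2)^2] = (2*z + 7*sqrt(2))*(6*z + 8 + 7*sqrt(2))/4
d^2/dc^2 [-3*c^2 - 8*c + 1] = -6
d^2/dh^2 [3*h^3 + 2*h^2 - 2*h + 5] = 18*h + 4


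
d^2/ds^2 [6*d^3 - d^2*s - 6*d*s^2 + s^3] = -12*d + 6*s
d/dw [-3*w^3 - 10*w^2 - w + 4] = -9*w^2 - 20*w - 1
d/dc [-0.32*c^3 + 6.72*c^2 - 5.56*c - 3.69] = -0.96*c^2 + 13.44*c - 5.56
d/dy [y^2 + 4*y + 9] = 2*y + 4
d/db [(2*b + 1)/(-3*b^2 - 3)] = 2*(b^2 + b - 1)/(3*(b^4 + 2*b^2 + 1))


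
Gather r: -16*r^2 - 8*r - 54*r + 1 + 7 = -16*r^2 - 62*r + 8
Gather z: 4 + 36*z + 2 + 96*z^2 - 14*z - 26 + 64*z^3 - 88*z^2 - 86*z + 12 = 64*z^3 + 8*z^2 - 64*z - 8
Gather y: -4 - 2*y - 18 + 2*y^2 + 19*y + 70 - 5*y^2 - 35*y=-3*y^2 - 18*y + 48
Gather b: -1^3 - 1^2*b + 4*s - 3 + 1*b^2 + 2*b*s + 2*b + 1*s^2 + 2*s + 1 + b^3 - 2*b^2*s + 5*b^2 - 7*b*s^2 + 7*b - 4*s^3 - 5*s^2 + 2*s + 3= b^3 + b^2*(6 - 2*s) + b*(-7*s^2 + 2*s + 8) - 4*s^3 - 4*s^2 + 8*s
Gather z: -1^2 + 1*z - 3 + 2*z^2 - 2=2*z^2 + z - 6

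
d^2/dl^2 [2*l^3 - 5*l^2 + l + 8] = 12*l - 10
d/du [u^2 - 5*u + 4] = 2*u - 5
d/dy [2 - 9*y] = -9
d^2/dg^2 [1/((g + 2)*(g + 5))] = 2*((g + 2)^2 + (g + 2)*(g + 5) + (g + 5)^2)/((g + 2)^3*(g + 5)^3)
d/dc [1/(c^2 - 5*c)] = (5 - 2*c)/(c^2*(c - 5)^2)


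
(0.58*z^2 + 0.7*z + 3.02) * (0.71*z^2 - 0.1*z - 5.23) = 0.4118*z^4 + 0.439*z^3 - 0.9592*z^2 - 3.963*z - 15.7946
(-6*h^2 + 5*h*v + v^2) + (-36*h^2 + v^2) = -42*h^2 + 5*h*v + 2*v^2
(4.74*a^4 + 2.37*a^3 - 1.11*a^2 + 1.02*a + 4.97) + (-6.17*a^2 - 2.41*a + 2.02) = 4.74*a^4 + 2.37*a^3 - 7.28*a^2 - 1.39*a + 6.99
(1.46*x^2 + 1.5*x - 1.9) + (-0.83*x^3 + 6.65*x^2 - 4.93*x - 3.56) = -0.83*x^3 + 8.11*x^2 - 3.43*x - 5.46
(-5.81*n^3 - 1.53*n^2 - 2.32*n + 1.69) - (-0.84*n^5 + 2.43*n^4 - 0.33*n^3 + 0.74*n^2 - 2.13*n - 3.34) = 0.84*n^5 - 2.43*n^4 - 5.48*n^3 - 2.27*n^2 - 0.19*n + 5.03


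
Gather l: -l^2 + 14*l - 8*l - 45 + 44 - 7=-l^2 + 6*l - 8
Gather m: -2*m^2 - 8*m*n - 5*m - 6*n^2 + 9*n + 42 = -2*m^2 + m*(-8*n - 5) - 6*n^2 + 9*n + 42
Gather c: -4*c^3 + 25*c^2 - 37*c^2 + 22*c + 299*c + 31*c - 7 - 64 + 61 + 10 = -4*c^3 - 12*c^2 + 352*c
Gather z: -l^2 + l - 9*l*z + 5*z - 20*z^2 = -l^2 + l - 20*z^2 + z*(5 - 9*l)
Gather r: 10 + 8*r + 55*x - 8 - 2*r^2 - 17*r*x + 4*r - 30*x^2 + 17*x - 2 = -2*r^2 + r*(12 - 17*x) - 30*x^2 + 72*x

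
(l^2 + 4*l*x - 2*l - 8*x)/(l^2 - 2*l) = (l + 4*x)/l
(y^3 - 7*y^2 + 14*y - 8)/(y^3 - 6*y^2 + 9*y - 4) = (y - 2)/(y - 1)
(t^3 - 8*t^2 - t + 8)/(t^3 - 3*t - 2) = (t^2 - 9*t + 8)/(t^2 - t - 2)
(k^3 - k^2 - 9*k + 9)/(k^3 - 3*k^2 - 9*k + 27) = (k - 1)/(k - 3)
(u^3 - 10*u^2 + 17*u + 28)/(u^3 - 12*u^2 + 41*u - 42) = (u^2 - 3*u - 4)/(u^2 - 5*u + 6)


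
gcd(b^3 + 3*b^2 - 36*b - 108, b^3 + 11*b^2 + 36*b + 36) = b^2 + 9*b + 18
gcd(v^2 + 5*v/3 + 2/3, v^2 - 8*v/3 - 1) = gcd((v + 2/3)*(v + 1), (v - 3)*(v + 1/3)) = 1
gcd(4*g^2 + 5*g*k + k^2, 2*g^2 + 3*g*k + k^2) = g + k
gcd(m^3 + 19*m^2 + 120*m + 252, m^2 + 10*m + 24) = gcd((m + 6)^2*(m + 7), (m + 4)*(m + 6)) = m + 6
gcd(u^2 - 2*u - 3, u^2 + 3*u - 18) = u - 3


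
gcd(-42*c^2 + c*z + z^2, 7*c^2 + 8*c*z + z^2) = 7*c + z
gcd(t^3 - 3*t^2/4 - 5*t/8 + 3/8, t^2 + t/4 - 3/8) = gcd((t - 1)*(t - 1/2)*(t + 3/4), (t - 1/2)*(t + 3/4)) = t^2 + t/4 - 3/8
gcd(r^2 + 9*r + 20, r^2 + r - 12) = r + 4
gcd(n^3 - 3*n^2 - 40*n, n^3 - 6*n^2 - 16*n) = n^2 - 8*n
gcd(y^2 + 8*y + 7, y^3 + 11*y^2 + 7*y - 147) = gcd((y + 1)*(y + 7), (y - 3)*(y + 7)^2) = y + 7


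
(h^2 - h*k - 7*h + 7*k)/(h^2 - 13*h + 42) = (h - k)/(h - 6)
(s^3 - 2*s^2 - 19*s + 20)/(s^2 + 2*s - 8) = (s^2 - 6*s + 5)/(s - 2)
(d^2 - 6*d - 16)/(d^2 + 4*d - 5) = (d^2 - 6*d - 16)/(d^2 + 4*d - 5)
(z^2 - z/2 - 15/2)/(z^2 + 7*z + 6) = (2*z^2 - z - 15)/(2*(z^2 + 7*z + 6))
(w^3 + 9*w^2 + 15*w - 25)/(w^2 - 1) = (w^2 + 10*w + 25)/(w + 1)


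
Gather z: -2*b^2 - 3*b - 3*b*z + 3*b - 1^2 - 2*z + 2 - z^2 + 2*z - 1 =-2*b^2 - 3*b*z - z^2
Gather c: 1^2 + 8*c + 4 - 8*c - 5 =0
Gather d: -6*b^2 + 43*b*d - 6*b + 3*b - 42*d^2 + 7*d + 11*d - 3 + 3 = -6*b^2 - 3*b - 42*d^2 + d*(43*b + 18)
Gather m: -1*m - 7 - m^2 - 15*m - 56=-m^2 - 16*m - 63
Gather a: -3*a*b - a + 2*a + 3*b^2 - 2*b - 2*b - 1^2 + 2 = a*(1 - 3*b) + 3*b^2 - 4*b + 1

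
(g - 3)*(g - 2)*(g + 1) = g^3 - 4*g^2 + g + 6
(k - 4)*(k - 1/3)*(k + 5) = k^3 + 2*k^2/3 - 61*k/3 + 20/3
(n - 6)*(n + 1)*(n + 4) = n^3 - n^2 - 26*n - 24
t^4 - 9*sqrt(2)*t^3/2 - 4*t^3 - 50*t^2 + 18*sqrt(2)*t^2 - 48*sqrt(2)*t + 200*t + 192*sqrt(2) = (t - 4)*(t - 8*sqrt(2))*(t + 3*sqrt(2)/2)*(t + 2*sqrt(2))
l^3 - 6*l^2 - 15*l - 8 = (l - 8)*(l + 1)^2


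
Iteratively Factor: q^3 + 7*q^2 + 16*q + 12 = (q + 2)*(q^2 + 5*q + 6) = (q + 2)^2*(q + 3)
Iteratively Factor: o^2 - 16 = (o + 4)*(o - 4)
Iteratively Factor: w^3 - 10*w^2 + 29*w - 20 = (w - 5)*(w^2 - 5*w + 4) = (w - 5)*(w - 1)*(w - 4)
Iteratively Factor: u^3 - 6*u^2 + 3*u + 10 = (u - 2)*(u^2 - 4*u - 5) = (u - 5)*(u - 2)*(u + 1)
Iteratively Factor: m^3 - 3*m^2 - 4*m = (m - 4)*(m^2 + m) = m*(m - 4)*(m + 1)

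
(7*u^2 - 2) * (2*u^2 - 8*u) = 14*u^4 - 56*u^3 - 4*u^2 + 16*u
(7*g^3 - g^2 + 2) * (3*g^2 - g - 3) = 21*g^5 - 10*g^4 - 20*g^3 + 9*g^2 - 2*g - 6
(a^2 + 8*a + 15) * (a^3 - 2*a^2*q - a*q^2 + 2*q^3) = a^5 - 2*a^4*q + 8*a^4 - a^3*q^2 - 16*a^3*q + 15*a^3 + 2*a^2*q^3 - 8*a^2*q^2 - 30*a^2*q + 16*a*q^3 - 15*a*q^2 + 30*q^3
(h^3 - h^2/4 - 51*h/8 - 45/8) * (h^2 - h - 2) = h^5 - 5*h^4/4 - 65*h^3/8 + 5*h^2/4 + 147*h/8 + 45/4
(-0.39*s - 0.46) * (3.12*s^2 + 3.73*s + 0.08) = -1.2168*s^3 - 2.8899*s^2 - 1.747*s - 0.0368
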